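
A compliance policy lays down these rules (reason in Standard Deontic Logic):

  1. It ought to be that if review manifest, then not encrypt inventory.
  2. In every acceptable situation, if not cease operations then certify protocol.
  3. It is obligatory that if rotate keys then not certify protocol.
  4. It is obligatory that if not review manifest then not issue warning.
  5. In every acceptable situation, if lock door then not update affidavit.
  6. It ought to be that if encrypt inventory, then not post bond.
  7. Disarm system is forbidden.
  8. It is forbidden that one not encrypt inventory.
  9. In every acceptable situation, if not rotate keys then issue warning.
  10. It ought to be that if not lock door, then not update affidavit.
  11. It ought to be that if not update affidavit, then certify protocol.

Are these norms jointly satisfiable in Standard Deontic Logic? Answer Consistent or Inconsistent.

Inconsistent

Premises 10 and 5 cover both cases: O(¬lock_door → ¬update_affidavit) and O(lock_door → ¬update_affidavit). Since ¬lock_door ∨ lock_door is a tautology, O(¬update_affidavit) follows.
Applying K to premise 11 (O(¬update_affidavit → certify_protocol)) and O(¬update_affidavit) yields O(certify_protocol).
Premise 3 is O(rotate_keys → ¬certify_protocol); contrapositively O(certify_protocol → ¬rotate_keys). Since O(certify_protocol) holds, K gives O(¬rotate_keys).
From O(¬rotate_keys) and premise 9, O(¬rotate_keys → issue_warning), we obtain O(issue_warning).
The contrapositive of premise 4 (O(¬review_manifest → ¬issue_warning)) is O(issue_warning → review_manifest), and O(issue_warning) is already established, so O(review_manifest).
With premise 1, O(review_manifest → ¬encrypt_inventory), the K-axiom yields O(¬encrypt_inventory).
Yet premise 8 is F(¬encrypt_inventory), i.e. O(encrypt_inventory).
We now have both O(¬encrypt_inventory) and O(encrypt_inventory) — encrypt_inventory is simultaneously obligatory and forbidden, violating the D-axiom.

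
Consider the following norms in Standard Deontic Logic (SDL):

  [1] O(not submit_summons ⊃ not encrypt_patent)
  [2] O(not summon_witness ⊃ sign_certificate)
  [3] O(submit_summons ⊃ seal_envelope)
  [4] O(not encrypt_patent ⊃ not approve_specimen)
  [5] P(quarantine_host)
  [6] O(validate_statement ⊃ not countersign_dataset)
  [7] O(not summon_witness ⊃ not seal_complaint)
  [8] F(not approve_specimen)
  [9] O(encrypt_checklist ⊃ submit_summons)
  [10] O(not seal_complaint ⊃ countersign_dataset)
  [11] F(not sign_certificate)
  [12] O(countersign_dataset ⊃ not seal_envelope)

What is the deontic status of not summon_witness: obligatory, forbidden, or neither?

Premise 8 is F(not approve_specimen), i.e. O(approve_specimen).
The contrapositive of premise 4 (O(not encrypt_patent ⊃ not approve_specimen)) is O(approve_specimen ⊃ encrypt_patent), and O(approve_specimen) is already established, so O(encrypt_patent).
Premise 1 is O(not submit_summons ⊃ not encrypt_patent); contrapositively O(encrypt_patent ⊃ submit_summons). Since O(encrypt_patent) holds, K gives O(submit_summons).
Applying K to premise 3 (O(submit_summons ⊃ seal_envelope)) and O(submit_summons) yields O(seal_envelope).
Premise 12, O(countersign_dataset ⊃ not seal_envelope), contraposes to O(seal_envelope ⊃ not countersign_dataset); with O(seal_envelope) we get O(not countersign_dataset).
The contrapositive of premise 10 (O(not seal_complaint ⊃ countersign_dataset)) is O(not countersign_dataset ⊃ seal_complaint), and O(not countersign_dataset) is already established, so O(seal_complaint).
Premise 7 is O(not summon_witness ⊃ not seal_complaint); contrapositively O(seal_complaint ⊃ summon_witness). Since O(seal_complaint) holds, K gives O(summon_witness).
Premises 2, 5, 6, 9, 11 do not contribute to this derivation.
Thus O(summon_witness), which is F(not summon_witness): not summon_witness is forbidden.

Forbidden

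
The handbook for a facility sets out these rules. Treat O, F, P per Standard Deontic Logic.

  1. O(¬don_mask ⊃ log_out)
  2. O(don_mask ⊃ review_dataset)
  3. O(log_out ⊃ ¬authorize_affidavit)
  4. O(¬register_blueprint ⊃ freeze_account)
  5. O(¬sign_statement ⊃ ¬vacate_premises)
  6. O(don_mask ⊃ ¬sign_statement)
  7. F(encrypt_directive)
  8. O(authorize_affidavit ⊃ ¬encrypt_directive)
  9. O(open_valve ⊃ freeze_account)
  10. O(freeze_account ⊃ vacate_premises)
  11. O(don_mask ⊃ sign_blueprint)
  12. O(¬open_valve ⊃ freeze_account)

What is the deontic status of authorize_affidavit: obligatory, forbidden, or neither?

Forbidden

Premises 9 and 12 are O(open_valve ⊃ freeze_account) and O(¬open_valve ⊃ freeze_account); every ideal world satisfies open_valve or ¬open_valve, so in either case freeze_account holds — hence O(freeze_account).
With premise 10, O(freeze_account ⊃ vacate_premises), the K-axiom yields O(vacate_premises).
The contrapositive of premise 5 (O(¬sign_statement ⊃ ¬vacate_premises)) is O(vacate_premises ⊃ sign_statement), and O(vacate_premises) is already established, so O(sign_statement).
Premise 6, O(don_mask ⊃ ¬sign_statement), contraposes to O(sign_statement ⊃ ¬don_mask); with O(sign_statement) we get O(¬don_mask).
Applying K to premise 1 (O(¬don_mask ⊃ log_out)) and O(¬don_mask) yields O(log_out).
From O(log_out) and premise 3, O(log_out ⊃ ¬authorize_affidavit), we obtain O(¬authorize_affidavit).
Premises 2, 4, 7, 8, 11 do not contribute to this derivation.
Thus O(¬authorize_affidavit), which is F(authorize_affidavit): authorize_affidavit is forbidden.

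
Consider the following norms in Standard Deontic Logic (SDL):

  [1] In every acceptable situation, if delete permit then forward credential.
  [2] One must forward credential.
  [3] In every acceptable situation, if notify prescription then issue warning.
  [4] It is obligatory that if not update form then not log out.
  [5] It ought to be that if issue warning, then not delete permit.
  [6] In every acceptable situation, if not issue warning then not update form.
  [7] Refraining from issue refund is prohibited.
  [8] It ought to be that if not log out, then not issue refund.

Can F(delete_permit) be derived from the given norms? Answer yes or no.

Yes

F(¬issue_refund) at premise 7 means O(issue_refund).
Premise 8 is O(¬log_out → ¬issue_refund); contrapositively O(issue_refund → log_out). Since O(issue_refund) holds, K gives O(log_out).
Premise 4, O(¬update_form → ¬log_out), contraposes to O(log_out → update_form); with O(log_out) we get O(update_form).
The contrapositive of premise 6 (O(¬issue_warning → ¬update_form)) is O(update_form → issue_warning), and O(update_form) is already established, so O(issue_warning).
With premise 5, O(issue_warning → ¬delete_permit), the K-axiom yields O(¬delete_permit).
Premises 1, 2, 3 do not contribute to this derivation.
So O(¬delete_permit) holds, i.e. F(delete_permit). The claim follows.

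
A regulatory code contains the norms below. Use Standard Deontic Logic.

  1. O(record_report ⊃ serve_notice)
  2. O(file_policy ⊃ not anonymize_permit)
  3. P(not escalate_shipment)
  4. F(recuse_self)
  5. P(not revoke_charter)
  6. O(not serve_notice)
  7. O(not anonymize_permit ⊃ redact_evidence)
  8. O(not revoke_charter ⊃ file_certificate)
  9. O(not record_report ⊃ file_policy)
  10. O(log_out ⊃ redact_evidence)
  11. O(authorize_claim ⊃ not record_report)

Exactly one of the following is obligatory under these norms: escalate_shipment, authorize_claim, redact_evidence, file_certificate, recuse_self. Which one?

redact_evidence

Premise 6 gives O(not serve_notice).
The contrapositive of premise 1 (O(record_report ⊃ serve_notice)) is O(not serve_notice ⊃ not record_report), and O(not serve_notice) is already established, so O(not record_report).
From O(not record_report) and premise 9, O(not record_report ⊃ file_policy), we obtain O(file_policy).
With premise 2, O(file_policy ⊃ not anonymize_permit), the K-axiom yields O(not anonymize_permit).
From O(not anonymize_permit) and premise 7, O(not anonymize_permit ⊃ redact_evidence), we obtain O(redact_evidence).
So O(redact_evidence) holds — redact_evidence is obligatory. None of the other listed options is made obligatory by any chain of premises.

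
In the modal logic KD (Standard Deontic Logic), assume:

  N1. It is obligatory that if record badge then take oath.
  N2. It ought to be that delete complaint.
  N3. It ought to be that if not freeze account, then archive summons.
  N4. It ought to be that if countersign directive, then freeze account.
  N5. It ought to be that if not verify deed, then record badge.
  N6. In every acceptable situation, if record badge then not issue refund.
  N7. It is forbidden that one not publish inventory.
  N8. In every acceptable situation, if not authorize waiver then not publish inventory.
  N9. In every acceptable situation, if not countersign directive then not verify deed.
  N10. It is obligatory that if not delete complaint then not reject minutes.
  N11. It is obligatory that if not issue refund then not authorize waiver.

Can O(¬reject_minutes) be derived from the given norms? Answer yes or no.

Premise 10 is O(¬delete_complaint → ¬reject_minutes), but O(¬delete_complaint) is not derivable from the premises, so it does not yield O(¬reject_minutes).
No other premise forces O(¬reject_minutes). An ideal world satisfying every premise can still have ¬reject_minutes false, so O(¬reject_minutes) is not derivable.

No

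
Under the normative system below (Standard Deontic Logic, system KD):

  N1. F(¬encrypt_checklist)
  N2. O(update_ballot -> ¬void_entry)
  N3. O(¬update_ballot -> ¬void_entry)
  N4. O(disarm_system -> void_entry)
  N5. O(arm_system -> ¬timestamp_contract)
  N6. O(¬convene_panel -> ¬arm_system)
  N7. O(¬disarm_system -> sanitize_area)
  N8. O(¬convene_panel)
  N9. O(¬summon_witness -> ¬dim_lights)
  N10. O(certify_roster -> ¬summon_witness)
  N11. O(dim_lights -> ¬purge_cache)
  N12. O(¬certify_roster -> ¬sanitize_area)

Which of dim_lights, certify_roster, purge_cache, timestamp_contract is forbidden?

Premises 2 and 3 cover both cases: O(update_ballot -> ¬void_entry) and O(¬update_ballot -> ¬void_entry). Since update_ballot ∨ ¬update_ballot is a tautology, O(¬void_entry) follows.
Premise 4, O(disarm_system -> void_entry), contraposes to O(¬void_entry -> ¬disarm_system); with O(¬void_entry) we get O(¬disarm_system).
With premise 7, O(¬disarm_system -> sanitize_area), the K-axiom yields O(sanitize_area).
Premise 12, O(¬certify_roster -> ¬sanitize_area), contraposes to O(sanitize_area -> certify_roster); with O(sanitize_area) we get O(certify_roster).
With premise 10, O(certify_roster -> ¬summon_witness), the K-axiom yields O(¬summon_witness).
Premise 9 is O(¬summon_witness -> ¬dim_lights); since O(¬summon_witness), deontic closure gives O(¬dim_lights).
So O(¬dim_lights) holds, i.e. dim_lights is forbidden. None of the other listed options is forbidden under the premises.

dim_lights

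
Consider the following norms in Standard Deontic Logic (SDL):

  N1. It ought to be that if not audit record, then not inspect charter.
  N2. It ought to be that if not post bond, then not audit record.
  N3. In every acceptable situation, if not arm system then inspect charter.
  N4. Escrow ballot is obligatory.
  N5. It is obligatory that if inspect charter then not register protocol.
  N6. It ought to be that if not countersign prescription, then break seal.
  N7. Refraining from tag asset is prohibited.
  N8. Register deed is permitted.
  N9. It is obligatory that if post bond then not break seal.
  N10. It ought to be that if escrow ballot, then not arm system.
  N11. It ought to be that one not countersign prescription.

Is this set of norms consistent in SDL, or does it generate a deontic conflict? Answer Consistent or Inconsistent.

Inconsistent

Premise 11 states O(¬countersign_prescription) outright.
From O(¬countersign_prescription) and premise 6, O(¬countersign_prescription → break_seal), we obtain O(break_seal).
The contrapositive of premise 9 (O(post_bond → ¬break_seal)) is O(break_seal → ¬post_bond), and O(break_seal) is already established, so O(¬post_bond).
With premise 2, O(¬post_bond → ¬audit_record), the K-axiom yields O(¬audit_record).
Premise 1 is O(¬audit_record → ¬inspect_charter); since O(¬audit_record), deontic closure gives O(¬inspect_charter).
Premise 3, O(¬arm_system → inspect_charter), contraposes to O(¬inspect_charter → arm_system); with O(¬inspect_charter) we get O(arm_system).
The contrapositive of premise 10 (O(escrow_ballot → ¬arm_system)) is O(arm_system → ¬escrow_ballot), and O(arm_system) is already established, so O(¬escrow_ballot).
But premise 4 directly asserts O(escrow_ballot).
We now have both O(¬escrow_ballot) and O(escrow_ballot) — escrow_ballot is simultaneously obligatory and forbidden, violating the D-axiom.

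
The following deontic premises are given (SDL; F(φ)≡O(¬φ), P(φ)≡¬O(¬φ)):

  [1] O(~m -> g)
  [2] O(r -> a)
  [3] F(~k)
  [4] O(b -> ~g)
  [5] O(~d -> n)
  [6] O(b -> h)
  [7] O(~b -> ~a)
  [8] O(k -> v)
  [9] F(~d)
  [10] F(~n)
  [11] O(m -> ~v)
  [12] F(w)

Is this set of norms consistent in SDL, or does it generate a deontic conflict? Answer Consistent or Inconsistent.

Premise 5 is O(~d -> n); even if O(n) held, inferring O(~d) would be affirming the consequent — invalid.
So O(~d) is not derivable, and the apparent clash with O(d) does not arise.
A world satisfying every obligation exists (e.g. a=false, b=false, d=true, g=true, h=false, k=true, m=false, n=true, r=false, v=true, w=false); no atom is both obligatory and forbidden, so the set is consistent.

Consistent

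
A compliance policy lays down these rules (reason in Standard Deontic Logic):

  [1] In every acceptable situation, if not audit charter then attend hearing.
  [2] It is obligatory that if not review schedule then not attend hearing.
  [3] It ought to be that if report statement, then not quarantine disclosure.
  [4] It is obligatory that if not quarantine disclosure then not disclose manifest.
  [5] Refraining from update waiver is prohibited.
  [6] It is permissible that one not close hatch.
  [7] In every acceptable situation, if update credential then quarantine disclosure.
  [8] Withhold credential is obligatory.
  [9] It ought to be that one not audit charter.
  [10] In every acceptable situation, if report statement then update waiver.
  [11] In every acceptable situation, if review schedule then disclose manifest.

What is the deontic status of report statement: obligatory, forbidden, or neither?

Forbidden

From premise 9 we have O(¬audit_charter).
From O(¬audit_charter) and premise 1, O(¬audit_charter → attend_hearing), we obtain O(attend_hearing).
Premise 2, O(¬review_schedule → ¬attend_hearing), contraposes to O(attend_hearing → review_schedule); with O(attend_hearing) we get O(review_schedule).
Premise 11 is O(review_schedule → disclose_manifest); since O(review_schedule), deontic closure gives O(disclose_manifest).
Premise 4, O(¬quarantine_disclosure → ¬disclose_manifest), contraposes to O(disclose_manifest → quarantine_disclosure); with O(disclose_manifest) we get O(quarantine_disclosure).
Premise 3 is O(report_statement → ¬quarantine_disclosure); contrapositively O(quarantine_disclosure → ¬report_statement). Since O(quarantine_disclosure) holds, K gives O(¬report_statement).
Premises 5, 6, 7, 8, 10 do not contribute to this derivation.
Thus O(¬report_statement), which is F(report_statement): report_statement is forbidden.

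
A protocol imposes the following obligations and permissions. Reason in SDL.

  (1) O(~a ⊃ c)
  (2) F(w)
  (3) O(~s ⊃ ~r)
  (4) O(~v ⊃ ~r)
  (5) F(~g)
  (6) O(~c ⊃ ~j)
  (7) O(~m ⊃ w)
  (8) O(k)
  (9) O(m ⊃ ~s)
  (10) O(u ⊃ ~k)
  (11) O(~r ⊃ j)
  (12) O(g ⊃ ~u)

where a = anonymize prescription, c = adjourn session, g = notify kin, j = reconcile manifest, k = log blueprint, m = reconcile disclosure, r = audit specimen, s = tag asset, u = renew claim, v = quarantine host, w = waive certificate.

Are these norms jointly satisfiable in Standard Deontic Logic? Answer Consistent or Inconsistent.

Consistent

Premise 10 is O(u ⊃ ~k), but O(u) is not derivable from the premises, so it does not yield O(~k).
So O(~k) is not derivable, and the apparent clash with O(k) does not arise.
A world satisfying every obligation exists (e.g. a=false, c=true, g=true, j=true, k=true, m=true, r=false, s=false, u=false, v=false, w=false); no atom is both obligatory and forbidden, so the set is consistent.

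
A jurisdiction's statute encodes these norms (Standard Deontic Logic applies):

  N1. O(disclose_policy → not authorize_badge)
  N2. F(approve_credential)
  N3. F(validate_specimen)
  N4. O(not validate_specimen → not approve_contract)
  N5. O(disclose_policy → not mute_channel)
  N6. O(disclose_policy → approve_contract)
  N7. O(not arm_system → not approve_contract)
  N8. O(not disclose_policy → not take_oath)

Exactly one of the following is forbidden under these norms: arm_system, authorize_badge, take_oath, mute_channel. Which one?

take_oath

F(validate_specimen) at premise 3 means O(not validate_specimen).
Applying K to premise 4 (O(not validate_specimen → not approve_contract)) and O(not validate_specimen) yields O(not approve_contract).
Premise 6, O(disclose_policy → approve_contract), contraposes to O(not approve_contract → not disclose_policy); with O(not approve_contract) we get O(not disclose_policy).
With premise 8, O(not disclose_policy → not take_oath), the K-axiom yields O(not take_oath).
So O(not take_oath) holds, i.e. take_oath is forbidden. None of the other listed options is forbidden under the premises.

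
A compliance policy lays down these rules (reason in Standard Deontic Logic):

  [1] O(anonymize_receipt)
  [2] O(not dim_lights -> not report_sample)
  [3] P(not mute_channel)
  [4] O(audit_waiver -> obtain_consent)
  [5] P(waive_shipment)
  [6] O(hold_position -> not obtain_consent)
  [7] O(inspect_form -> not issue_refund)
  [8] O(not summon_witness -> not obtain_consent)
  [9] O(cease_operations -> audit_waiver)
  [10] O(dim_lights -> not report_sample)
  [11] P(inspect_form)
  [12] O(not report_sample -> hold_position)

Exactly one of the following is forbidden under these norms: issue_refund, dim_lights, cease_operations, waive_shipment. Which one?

By case analysis on dim_lights: premise 10 gives O(dim_lights -> not report_sample) and premise 2 gives O(not dim_lights -> not report_sample), so O(not report_sample) either way.
With premise 12, O(not report_sample -> hold_position), the K-axiom yields O(hold_position).
With premise 6, O(hold_position -> not obtain_consent), the K-axiom yields O(not obtain_consent).
Premise 4, O(audit_waiver -> obtain_consent), contraposes to O(not obtain_consent -> not audit_waiver); with O(not obtain_consent) we get O(not audit_waiver).
Premise 9, O(cease_operations -> audit_waiver), contraposes to O(not audit_waiver -> not cease_operations); with O(not audit_waiver) we get O(not cease_operations).
So O(not cease_operations) holds, i.e. cease_operations is forbidden. None of the other listed options is forbidden under the premises.

cease_operations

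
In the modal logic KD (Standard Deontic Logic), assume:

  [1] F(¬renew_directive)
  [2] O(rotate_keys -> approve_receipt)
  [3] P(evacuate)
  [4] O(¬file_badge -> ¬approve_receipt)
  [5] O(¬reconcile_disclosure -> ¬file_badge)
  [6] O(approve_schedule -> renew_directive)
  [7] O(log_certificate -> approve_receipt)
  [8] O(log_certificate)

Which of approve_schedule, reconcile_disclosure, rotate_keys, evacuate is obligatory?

reconcile_disclosure

From premise 8 we have O(log_certificate).
Applying K to premise 7 (O(log_certificate -> approve_receipt)) and O(log_certificate) yields O(approve_receipt).
The contrapositive of premise 4 (O(¬file_badge -> ¬approve_receipt)) is O(approve_receipt -> file_badge), and O(approve_receipt) is already established, so O(file_badge).
Premise 5 is O(¬reconcile_disclosure -> ¬file_badge); contrapositively O(file_badge -> reconcile_disclosure). Since O(file_badge) holds, K gives O(reconcile_disclosure).
So O(reconcile_disclosure) holds — reconcile_disclosure is obligatory. None of the other listed options is made obligatory by any chain of premises.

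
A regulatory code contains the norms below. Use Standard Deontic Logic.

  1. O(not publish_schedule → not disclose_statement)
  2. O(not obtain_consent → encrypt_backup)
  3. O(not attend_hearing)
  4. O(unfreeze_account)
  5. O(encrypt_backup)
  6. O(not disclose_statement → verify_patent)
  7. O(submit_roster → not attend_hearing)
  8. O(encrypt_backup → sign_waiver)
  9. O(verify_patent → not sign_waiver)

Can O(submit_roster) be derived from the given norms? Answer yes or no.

Premise 7 is O(submit_roster → not attend_hearing); even if O(not attend_hearing) held, inferring O(submit_roster) would be affirming the consequent — invalid.
No other premise forces O(submit_roster). An ideal world satisfying every premise can still have submit_roster false, so O(submit_roster) is not derivable.

No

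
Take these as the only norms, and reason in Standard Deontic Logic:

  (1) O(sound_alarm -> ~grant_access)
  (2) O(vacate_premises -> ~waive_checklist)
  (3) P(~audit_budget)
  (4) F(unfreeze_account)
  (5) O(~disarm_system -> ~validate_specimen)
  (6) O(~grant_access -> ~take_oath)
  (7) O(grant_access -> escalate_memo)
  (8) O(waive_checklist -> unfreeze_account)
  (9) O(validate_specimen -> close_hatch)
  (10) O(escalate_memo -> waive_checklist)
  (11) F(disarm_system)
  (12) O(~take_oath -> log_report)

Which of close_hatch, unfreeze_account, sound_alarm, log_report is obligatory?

log_report

F(unfreeze_account) at premise 4 means O(~unfreeze_account).
The contrapositive of premise 8 (O(waive_checklist -> unfreeze_account)) is O(~unfreeze_account -> ~waive_checklist), and O(~unfreeze_account) is already established, so O(~waive_checklist).
Premise 10 is O(escalate_memo -> waive_checklist); contrapositively O(~waive_checklist -> ~escalate_memo). Since O(~waive_checklist) holds, K gives O(~escalate_memo).
The contrapositive of premise 7 (O(grant_access -> escalate_memo)) is O(~escalate_memo -> ~grant_access), and O(~escalate_memo) is already established, so O(~grant_access).
From O(~grant_access) and premise 6, O(~grant_access -> ~take_oath), we obtain O(~take_oath).
From O(~take_oath) and premise 12, O(~take_oath -> log_report), we obtain O(log_report).
So O(log_report) holds — log_report is obligatory. None of the other listed options is made obligatory by any chain of premises.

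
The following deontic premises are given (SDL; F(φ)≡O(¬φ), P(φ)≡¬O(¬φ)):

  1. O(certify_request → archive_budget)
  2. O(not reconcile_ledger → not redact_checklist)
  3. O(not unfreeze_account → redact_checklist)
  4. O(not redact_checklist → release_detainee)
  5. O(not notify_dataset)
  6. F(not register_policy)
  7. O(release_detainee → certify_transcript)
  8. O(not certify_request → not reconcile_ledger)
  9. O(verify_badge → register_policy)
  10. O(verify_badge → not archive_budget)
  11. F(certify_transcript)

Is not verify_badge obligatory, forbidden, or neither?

Premise 11, F(certify_transcript), is equivalent to O(not certify_transcript).
Premise 7 is O(release_detainee → certify_transcript); contrapositively O(not certify_transcript → not release_detainee). Since O(not certify_transcript) holds, K gives O(not release_detainee).
Premise 4, O(not redact_checklist → release_detainee), contraposes to O(not release_detainee → redact_checklist); with O(not release_detainee) we get O(redact_checklist).
Premise 2 is O(not reconcile_ledger → not redact_checklist); contrapositively O(redact_checklist → reconcile_ledger). Since O(redact_checklist) holds, K gives O(reconcile_ledger).
Premise 8 is O(not certify_request → not reconcile_ledger); contrapositively O(reconcile_ledger → certify_request). Since O(reconcile_ledger) holds, K gives O(certify_request).
From O(certify_request) and premise 1, O(certify_request → archive_budget), we obtain O(archive_budget).
The contrapositive of premise 10 (O(verify_badge → not archive_budget)) is O(archive_budget → not verify_badge), and O(archive_budget) is already established, so O(not verify_badge).
Premises 3, 5, 6, 9 do not contribute to this derivation.
Hence not verify_badge is obligatory.

Obligatory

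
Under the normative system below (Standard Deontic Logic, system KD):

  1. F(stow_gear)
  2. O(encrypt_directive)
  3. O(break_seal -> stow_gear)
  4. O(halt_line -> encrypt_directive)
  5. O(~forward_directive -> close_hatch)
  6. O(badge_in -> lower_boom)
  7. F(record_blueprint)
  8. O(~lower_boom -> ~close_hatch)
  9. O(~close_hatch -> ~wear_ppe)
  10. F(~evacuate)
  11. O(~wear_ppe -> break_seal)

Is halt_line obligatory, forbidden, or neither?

Premise 4 is O(halt_line -> encrypt_directive); even if O(encrypt_directive) held, inferring O(halt_line) would be affirming the consequent — invalid.
No premise or chain of K-axiom applications forces O(halt_line), and none forces O(~halt_line). So halt_line is neither obligatory nor forbidden under these norms.

Neither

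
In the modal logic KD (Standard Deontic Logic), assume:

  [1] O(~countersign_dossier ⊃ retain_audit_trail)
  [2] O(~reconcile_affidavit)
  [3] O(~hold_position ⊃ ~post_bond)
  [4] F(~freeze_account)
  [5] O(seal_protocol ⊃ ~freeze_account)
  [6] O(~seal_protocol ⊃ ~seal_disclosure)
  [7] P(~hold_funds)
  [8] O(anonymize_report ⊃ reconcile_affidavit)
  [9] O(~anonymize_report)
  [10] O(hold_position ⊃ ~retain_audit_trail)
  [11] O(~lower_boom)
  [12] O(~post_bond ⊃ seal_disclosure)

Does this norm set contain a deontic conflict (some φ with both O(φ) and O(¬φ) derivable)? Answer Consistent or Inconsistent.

Premise 8 is O(anonymize_report ⊃ reconcile_affidavit), but O(anonymize_report) is not derivable from the premises, so it does not yield O(reconcile_affidavit).
So O(reconcile_affidavit) is not derivable, and the apparent clash with O(~reconcile_affidavit) does not arise.
A world satisfying every obligation exists (e.g. anonymize_report=false, countersign_dossier=true, freeze_account=true, hold_funds=false, hold_position=true, lower_boom=false, post_bond=true, reconcile_affidavit=false, retain_audit_trail=false, seal_disclosure=false, seal_protocol=false); no atom is both obligatory and forbidden, so the set is consistent.

Consistent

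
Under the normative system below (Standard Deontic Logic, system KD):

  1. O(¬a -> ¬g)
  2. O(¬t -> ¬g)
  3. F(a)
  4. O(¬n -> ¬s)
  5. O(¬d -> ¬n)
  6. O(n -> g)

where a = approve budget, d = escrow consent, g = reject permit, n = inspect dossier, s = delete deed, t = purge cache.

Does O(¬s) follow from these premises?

Premise 3 is F(a), i.e. O(¬a).
Applying K to premise 1 (O(¬a -> ¬g)) and O(¬a) yields O(¬g).
Premise 6, O(n -> g), contraposes to O(¬g -> ¬n); with O(¬g) we get O(¬n).
Applying K to premise 4 (O(¬n -> ¬s)) and O(¬n) yields O(¬s).
Premises 2, 5 do not contribute to this derivation.
So O(¬s) follows.

Yes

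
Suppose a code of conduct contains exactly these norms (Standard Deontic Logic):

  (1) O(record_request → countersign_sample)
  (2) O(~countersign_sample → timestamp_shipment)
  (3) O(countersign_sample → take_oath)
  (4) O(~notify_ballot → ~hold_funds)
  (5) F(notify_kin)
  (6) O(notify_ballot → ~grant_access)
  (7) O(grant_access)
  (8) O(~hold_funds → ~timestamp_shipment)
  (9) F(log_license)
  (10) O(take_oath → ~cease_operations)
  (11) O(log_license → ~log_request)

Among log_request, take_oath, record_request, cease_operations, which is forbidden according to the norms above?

cease_operations

Premise 7 states O(grant_access) outright.
Premise 6 is O(notify_ballot → ~grant_access); contrapositively O(grant_access → ~notify_ballot). Since O(grant_access) holds, K gives O(~notify_ballot).
From O(~notify_ballot) and premise 4, O(~notify_ballot → ~hold_funds), we obtain O(~hold_funds).
Applying K to premise 8 (O(~hold_funds → ~timestamp_shipment)) and O(~hold_funds) yields O(~timestamp_shipment).
Premise 2 is O(~countersign_sample → timestamp_shipment); contrapositively O(~timestamp_shipment → countersign_sample). Since O(~timestamp_shipment) holds, K gives O(countersign_sample).
From O(countersign_sample) and premise 3, O(countersign_sample → take_oath), we obtain O(take_oath).
Premise 10 is O(take_oath → ~cease_operations); since O(take_oath), deontic closure gives O(~cease_operations).
So O(~cease_operations) holds, i.e. cease_operations is forbidden. None of the other listed options is forbidden under the premises.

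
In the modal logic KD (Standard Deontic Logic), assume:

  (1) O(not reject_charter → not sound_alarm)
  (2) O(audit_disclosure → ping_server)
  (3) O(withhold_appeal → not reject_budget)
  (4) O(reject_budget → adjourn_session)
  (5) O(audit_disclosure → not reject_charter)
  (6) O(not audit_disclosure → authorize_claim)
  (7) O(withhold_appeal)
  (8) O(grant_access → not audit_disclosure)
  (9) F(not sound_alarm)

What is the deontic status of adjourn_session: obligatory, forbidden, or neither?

Premise 4 is O(reject_budget → adjourn_session), but O(reject_budget) is not derivable from the premises, so it does not yield O(adjourn_session).
No premise or chain of K-axiom applications forces O(adjourn_session), and none forces O(not adjourn_session). So adjourn_session is neither obligatory nor forbidden under these norms.

Neither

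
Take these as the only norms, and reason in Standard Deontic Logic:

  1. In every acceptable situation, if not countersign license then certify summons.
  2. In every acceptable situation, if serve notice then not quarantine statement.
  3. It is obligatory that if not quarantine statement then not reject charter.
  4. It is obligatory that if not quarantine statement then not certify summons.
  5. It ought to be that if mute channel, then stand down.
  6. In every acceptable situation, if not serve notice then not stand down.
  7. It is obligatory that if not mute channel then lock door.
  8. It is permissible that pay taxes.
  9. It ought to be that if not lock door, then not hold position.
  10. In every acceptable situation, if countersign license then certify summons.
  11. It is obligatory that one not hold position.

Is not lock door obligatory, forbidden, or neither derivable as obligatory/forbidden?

By case analysis on ¬countersign_license: premise 1 gives O(¬countersign_license → certify_summons) and premise 10 gives O(countersign_license → certify_summons), so O(certify_summons) either way.
Premise 4, O(¬quarantine_statement → ¬certify_summons), contraposes to O(certify_summons → quarantine_statement); with O(certify_summons) we get O(quarantine_statement).
Premise 2, O(serve_notice → ¬quarantine_statement), contraposes to O(quarantine_statement → ¬serve_notice); with O(quarantine_statement) we get O(¬serve_notice).
Applying K to premise 6 (O(¬serve_notice → ¬stand_down)) and O(¬serve_notice) yields O(¬stand_down).
The contrapositive of premise 5 (O(mute_channel → stand_down)) is O(¬stand_down → ¬mute_channel), and O(¬stand_down) is already established, so O(¬mute_channel).
Applying K to premise 7 (O(¬mute_channel → lock_door)) and O(¬mute_channel) yields O(lock_door).
Premises 3, 8, 9, 11 do not contribute to this derivation.
Thus O(lock_door), which is F(¬lock_door): ¬lock_door is forbidden.

Forbidden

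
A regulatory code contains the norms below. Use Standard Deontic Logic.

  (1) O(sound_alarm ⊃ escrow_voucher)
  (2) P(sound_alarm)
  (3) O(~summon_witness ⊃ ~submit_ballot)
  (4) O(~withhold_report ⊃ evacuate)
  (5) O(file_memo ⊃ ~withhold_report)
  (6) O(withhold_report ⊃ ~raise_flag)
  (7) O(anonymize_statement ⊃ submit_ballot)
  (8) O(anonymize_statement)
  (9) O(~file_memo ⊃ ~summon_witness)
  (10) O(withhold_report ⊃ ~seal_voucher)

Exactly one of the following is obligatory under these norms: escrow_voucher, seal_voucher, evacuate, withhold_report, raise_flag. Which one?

From premise 8 we have O(anonymize_statement).
With premise 7, O(anonymize_statement ⊃ submit_ballot), the K-axiom yields O(submit_ballot).
Premise 3 is O(~summon_witness ⊃ ~submit_ballot); contrapositively O(submit_ballot ⊃ summon_witness). Since O(submit_ballot) holds, K gives O(summon_witness).
The contrapositive of premise 9 (O(~file_memo ⊃ ~summon_witness)) is O(summon_witness ⊃ file_memo), and O(summon_witness) is already established, so O(file_memo).
From O(file_memo) and premise 5, O(file_memo ⊃ ~withhold_report), we obtain O(~withhold_report).
With premise 4, O(~withhold_report ⊃ evacuate), the K-axiom yields O(evacuate).
So O(evacuate) holds — evacuate is obligatory. None of the other listed options is made obligatory by any chain of premises.

evacuate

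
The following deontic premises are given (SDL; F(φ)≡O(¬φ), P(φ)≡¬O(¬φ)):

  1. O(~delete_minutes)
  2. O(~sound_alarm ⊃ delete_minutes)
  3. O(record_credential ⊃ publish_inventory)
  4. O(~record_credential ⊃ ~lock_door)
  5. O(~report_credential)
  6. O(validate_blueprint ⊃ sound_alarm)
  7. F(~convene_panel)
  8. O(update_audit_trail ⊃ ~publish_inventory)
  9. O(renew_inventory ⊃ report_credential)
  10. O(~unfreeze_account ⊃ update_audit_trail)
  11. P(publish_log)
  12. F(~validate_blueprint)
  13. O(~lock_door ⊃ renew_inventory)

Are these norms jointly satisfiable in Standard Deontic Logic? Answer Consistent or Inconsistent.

Consistent

Premise 2 is O(~sound_alarm ⊃ delete_minutes), but O(~sound_alarm) is not derivable from the premises, so it does not yield O(delete_minutes).
So O(delete_minutes) is not derivable, and the apparent clash with O(~delete_minutes) does not arise.
A world satisfying every obligation exists (e.g. convene_panel=true, delete_minutes=false, lock_door=true, publish_inventory=true, publish_log=false, record_credential=true, renew_inventory=false, report_credential=false, sound_alarm=true, unfreeze_account=true, update_audit_trail=false, validate_blueprint=true); no atom is both obligatory and forbidden, so the set is consistent.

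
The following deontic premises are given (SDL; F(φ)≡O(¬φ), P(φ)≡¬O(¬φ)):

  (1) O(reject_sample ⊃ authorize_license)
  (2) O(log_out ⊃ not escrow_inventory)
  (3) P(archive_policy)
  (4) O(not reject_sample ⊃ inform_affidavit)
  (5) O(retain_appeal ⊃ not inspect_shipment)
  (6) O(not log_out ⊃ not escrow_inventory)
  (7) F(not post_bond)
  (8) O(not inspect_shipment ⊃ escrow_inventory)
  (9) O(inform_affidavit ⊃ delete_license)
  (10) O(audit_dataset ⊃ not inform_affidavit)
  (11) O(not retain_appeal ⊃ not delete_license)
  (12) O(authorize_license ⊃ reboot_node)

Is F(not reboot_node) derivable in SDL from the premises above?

Premises 6 and 2 are O(not log_out ⊃ not escrow_inventory) and O(log_out ⊃ not escrow_inventory); every ideal world satisfies not log_out or log_out, so in either case not escrow_inventory holds — hence O(not escrow_inventory).
Premise 8, O(not inspect_shipment ⊃ escrow_inventory), contraposes to O(not escrow_inventory ⊃ inspect_shipment); with O(not escrow_inventory) we get O(inspect_shipment).
Premise 5, O(retain_appeal ⊃ not inspect_shipment), contraposes to O(inspect_shipment ⊃ not retain_appeal); with O(inspect_shipment) we get O(not retain_appeal).
Applying K to premise 11 (O(not retain_appeal ⊃ not delete_license)) and O(not retain_appeal) yields O(not delete_license).
The contrapositive of premise 9 (O(inform_affidavit ⊃ delete_license)) is O(not delete_license ⊃ not inform_affidavit), and O(not delete_license) is already established, so O(not inform_affidavit).
Premise 4, O(not reject_sample ⊃ inform_affidavit), contraposes to O(not inform_affidavit ⊃ reject_sample); with O(not inform_affidavit) we get O(reject_sample).
With premise 1, O(reject_sample ⊃ authorize_license), the K-axiom yields O(authorize_license).
With premise 12, O(authorize_license ⊃ reboot_node), the K-axiom yields O(reboot_node).
Premises 3, 7, 10 do not contribute to this derivation.
So O(reboot_node) holds, i.e. F(not reboot_node). The claim follows.

Yes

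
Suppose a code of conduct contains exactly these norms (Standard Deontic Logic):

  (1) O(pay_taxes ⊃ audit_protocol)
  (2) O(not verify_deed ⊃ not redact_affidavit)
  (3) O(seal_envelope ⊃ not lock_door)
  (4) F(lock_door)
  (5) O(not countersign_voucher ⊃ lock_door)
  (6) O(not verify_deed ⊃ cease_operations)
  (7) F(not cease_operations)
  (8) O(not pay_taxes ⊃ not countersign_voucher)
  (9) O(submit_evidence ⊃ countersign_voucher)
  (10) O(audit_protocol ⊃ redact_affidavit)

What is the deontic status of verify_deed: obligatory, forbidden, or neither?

Obligatory

Premise 4 is F(lock_door), i.e. O(not lock_door).
Premise 5 is O(not countersign_voucher ⊃ lock_door); contrapositively O(not lock_door ⊃ countersign_voucher). Since O(not lock_door) holds, K gives O(countersign_voucher).
Premise 8 is O(not pay_taxes ⊃ not countersign_voucher); contrapositively O(countersign_voucher ⊃ pay_taxes). Since O(countersign_voucher) holds, K gives O(pay_taxes).
From O(pay_taxes) and premise 1, O(pay_taxes ⊃ audit_protocol), we obtain O(audit_protocol).
Applying K to premise 10 (O(audit_protocol ⊃ redact_affidavit)) and O(audit_protocol) yields O(redact_affidavit).
Premise 2, O(not verify_deed ⊃ not redact_affidavit), contraposes to O(redact_affidavit ⊃ verify_deed); with O(redact_affidavit) we get O(verify_deed).
Premises 3, 6, 7, 9 do not contribute to this derivation.
Hence verify_deed is obligatory.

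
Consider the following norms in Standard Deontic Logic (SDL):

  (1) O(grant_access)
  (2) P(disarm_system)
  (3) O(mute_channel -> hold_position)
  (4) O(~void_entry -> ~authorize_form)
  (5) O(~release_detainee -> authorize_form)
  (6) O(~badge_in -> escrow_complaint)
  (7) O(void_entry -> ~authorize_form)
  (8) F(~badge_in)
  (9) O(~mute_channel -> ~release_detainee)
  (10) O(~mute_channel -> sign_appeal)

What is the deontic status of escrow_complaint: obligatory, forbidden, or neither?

Premise 6 is O(~badge_in -> escrow_complaint), but O(~badge_in) is not derivable from the premises, so it does not yield O(escrow_complaint).
No premise or chain of K-axiom applications forces O(escrow_complaint), and none forces O(~escrow_complaint). So escrow_complaint is neither obligatory nor forbidden under these norms.

Neither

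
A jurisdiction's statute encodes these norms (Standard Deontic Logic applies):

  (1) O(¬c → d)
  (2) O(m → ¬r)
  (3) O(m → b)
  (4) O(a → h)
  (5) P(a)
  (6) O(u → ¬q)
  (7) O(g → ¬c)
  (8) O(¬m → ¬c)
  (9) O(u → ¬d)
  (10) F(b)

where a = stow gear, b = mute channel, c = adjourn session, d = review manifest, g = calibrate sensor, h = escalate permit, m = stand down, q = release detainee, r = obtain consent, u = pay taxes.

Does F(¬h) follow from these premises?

No

Premise 4 is O(a → h), but O(a) is not derivable from the premises (the permission P(a) asserts only ¬O(¬a), not O(a)), so it does not yield O(h).
No other premise forces O(h). An ideal world satisfying every premise can still have ¬h true, so F(¬h) is not derivable.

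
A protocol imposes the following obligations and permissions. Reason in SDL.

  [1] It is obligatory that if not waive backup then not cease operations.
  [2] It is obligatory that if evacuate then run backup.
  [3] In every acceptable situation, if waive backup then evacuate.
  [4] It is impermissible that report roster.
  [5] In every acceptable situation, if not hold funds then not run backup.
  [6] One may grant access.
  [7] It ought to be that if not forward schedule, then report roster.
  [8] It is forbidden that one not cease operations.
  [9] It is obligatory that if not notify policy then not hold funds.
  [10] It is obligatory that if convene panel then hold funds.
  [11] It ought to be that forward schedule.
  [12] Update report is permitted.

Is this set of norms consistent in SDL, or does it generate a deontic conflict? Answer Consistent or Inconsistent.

Consistent

Premise 7 is O(¬forward_schedule → report_roster), but O(¬forward_schedule) is not derivable from the premises, so it does not yield O(report_roster).
So O(report_roster) is not derivable, and the apparent clash with O(¬report_roster) does not arise.
A world satisfying every obligation exists (e.g. cease_operations=true, convene_panel=false, evacuate=true, forward_schedule=true, grant_access=false, hold_funds=true, notify_policy=true, report_roster=false, run_backup=true, update_report=false, waive_backup=true); no atom is both obligatory and forbidden, so the set is consistent.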